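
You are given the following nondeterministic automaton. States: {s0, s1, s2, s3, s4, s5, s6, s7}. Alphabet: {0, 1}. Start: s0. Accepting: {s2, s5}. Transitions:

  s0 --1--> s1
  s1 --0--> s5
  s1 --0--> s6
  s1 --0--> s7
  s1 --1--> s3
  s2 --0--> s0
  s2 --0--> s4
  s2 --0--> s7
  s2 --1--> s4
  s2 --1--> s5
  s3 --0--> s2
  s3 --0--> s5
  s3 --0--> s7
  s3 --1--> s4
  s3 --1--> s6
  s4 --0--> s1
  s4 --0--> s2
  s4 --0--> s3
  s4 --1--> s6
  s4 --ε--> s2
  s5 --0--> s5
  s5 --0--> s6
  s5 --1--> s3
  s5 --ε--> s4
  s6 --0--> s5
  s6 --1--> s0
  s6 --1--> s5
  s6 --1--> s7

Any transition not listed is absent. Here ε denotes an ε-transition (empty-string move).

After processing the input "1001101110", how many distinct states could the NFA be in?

8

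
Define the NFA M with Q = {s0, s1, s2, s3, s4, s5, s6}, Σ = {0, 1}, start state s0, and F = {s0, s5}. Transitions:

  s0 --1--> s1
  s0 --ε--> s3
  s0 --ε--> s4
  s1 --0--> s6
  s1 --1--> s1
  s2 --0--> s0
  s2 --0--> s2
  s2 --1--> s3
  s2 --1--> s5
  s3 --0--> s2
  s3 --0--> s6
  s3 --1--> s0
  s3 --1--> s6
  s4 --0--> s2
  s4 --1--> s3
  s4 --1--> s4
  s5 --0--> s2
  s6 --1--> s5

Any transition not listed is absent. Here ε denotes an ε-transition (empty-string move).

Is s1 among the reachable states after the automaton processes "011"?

No

Start: ε-closure({s0}) = {s0, s3, s4}.
Read '0': s0→∅, s3→{s2, s6}, s4→{s2}; now {s2, s6}.
Read '1': s2→{s3, s5}, s6→{s5}; now {s3, s5}.
Read '1': s3→{s0, s6}, s5→∅; union {s0, s6}; ε-closure = {s0, s3, s4, s6}.
State s1 is not in {s0, s3, s4, s6}.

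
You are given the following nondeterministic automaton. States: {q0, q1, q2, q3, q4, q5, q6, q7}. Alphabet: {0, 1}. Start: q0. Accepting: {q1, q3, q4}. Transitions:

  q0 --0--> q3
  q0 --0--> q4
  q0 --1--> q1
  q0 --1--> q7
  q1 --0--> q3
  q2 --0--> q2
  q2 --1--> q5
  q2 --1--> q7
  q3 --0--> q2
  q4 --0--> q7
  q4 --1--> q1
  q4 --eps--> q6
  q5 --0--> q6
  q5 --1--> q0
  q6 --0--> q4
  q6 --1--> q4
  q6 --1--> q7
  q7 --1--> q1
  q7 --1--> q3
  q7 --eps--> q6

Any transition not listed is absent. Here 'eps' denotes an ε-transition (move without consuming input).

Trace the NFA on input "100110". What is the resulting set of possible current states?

{q2, q3, q4, q6, q7}

Start in {q0}.
Read '1': q0→{q1, q7}; union {q1, q7}; ε-closure = {q1, q6, q7}.
Read '0': q1→{q3}, q6→{q4}, q7→∅; union {q3, q4}; ε-closure = {q3, q4, q6}.
Read '0': q3→{q2}, q4→{q7}, q6→{q4}; union {q2, q4, q7}; ε-closure = {q2, q4, q6, q7}.
Read '1': q2→{q5, q7}, q4→{q1}, q6→{q4, q7}, q7→{q1, q3}; union {q1, q3, q4, q5, q7}; ε-closure = {q1, q3, q4, q5, q6, q7}.
Read '1': q1→∅, q3→∅, q4→{q1}, q5→{q0}, q6→{q4, q7}, q7→{q1, q3}; union {q0, q1, q3, q4, q7}; ε-closure = {q0, q1, q3, q4, q6, q7}.
Read '0': q0→{q3, q4}, q1→{q3}, q3→{q2}, q4→{q7}, q6→{q4}, q7→∅; union {q2, q3, q4, q7}; ε-closure = {q2, q3, q4, q6, q7}.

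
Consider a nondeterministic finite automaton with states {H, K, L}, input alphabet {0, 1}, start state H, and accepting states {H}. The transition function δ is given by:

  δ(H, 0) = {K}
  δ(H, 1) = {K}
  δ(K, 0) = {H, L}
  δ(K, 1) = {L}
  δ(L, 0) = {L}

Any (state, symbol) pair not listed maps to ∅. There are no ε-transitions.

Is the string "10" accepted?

Yes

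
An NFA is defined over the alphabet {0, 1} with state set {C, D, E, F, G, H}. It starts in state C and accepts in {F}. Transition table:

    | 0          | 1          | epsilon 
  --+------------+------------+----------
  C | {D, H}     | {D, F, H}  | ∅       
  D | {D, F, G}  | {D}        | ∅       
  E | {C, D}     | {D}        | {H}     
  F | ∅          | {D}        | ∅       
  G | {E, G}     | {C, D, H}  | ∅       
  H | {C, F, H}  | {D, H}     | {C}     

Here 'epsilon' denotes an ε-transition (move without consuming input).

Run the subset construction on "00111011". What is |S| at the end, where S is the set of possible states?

Start in {C}.
Read '0': C→{D, H}; union {D, H}; ε-closure = {C, D, H}.
Read '0': C→{D, H}, D→{D, F, G}, H→{C, F, H}; now {C, D, F, G, H}.
Read '1': C→{D, F, H}, D→{D}, F→{D}, G→{C, D, H}, H→{D, H}; now {C, D, F, H}.
Read '1': C→{D, F, H}, D→{D}, F→{D}, H→{D, H}; union {D, F, H}; ε-closure = {C, D, F, H}.
Read '1': C→{D, F, H}, D→{D}, F→{D}, H→{D, H}; union {D, F, H}; ε-closure = {C, D, F, H}.
Read '0': C→{D, H}, D→{D, F, G}, F→∅, H→{C, F, H}; now {C, D, F, G, H}.
Read '1': C→{D, F, H}, D→{D}, F→{D}, G→{C, D, H}, H→{D, H}; now {C, D, F, H}.
Read '1': C→{D, F, H}, D→{D}, F→{D}, H→{D, H}; union {D, F, H}; ε-closure = {C, D, F, H}.
That set has 4 states.

4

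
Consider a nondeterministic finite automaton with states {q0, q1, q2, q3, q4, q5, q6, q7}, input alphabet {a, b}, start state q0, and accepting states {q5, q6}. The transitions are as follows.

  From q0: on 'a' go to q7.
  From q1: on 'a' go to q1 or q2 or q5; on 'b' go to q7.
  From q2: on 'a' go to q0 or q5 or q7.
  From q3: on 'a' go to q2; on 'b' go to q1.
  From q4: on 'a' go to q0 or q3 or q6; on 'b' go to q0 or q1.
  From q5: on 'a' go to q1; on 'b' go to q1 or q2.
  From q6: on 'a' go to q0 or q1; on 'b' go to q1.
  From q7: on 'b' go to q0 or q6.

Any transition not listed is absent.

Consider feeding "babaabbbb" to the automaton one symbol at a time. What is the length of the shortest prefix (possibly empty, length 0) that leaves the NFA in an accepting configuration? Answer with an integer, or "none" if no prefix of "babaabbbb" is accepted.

Start in {q0}.
Read 'b': {q0} → ∅.
The set is empty and remains empty for the remaining 8 symbols.
No reachable set along the way intersects F.

none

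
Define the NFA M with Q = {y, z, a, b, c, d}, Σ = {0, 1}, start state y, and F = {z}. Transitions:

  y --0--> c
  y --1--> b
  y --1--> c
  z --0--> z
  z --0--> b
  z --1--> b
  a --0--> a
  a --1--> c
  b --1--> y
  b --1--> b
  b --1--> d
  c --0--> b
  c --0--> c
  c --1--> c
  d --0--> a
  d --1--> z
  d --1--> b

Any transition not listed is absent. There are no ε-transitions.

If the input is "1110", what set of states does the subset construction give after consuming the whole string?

Start in {y}.
Read '1': {y} → {b, c}.
Read '1': {b, c} → {y, b, c, d}.
Read '1': {y, b, c, d} → {y, z, b, c, d}.
Read '0': {y, z, b, c, d} → {z, a, b, c}.

{z, a, b, c}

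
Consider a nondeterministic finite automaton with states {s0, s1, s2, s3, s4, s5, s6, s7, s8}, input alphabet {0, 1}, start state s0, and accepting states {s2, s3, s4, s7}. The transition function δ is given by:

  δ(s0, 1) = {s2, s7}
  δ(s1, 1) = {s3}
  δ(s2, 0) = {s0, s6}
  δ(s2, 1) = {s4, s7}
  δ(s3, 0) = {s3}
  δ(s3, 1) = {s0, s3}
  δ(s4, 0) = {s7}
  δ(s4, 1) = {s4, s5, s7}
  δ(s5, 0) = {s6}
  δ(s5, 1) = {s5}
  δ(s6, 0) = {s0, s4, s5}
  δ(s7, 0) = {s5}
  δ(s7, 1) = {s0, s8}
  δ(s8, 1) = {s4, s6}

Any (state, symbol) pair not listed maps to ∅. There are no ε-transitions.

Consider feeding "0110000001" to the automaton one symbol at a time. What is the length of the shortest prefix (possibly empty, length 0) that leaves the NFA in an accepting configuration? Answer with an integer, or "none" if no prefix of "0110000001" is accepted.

Start in {s0}.
Read '0': {s0} → ∅.
The set is empty and remains empty for the remaining 9 symbols.
No reachable set along the way intersects F.

none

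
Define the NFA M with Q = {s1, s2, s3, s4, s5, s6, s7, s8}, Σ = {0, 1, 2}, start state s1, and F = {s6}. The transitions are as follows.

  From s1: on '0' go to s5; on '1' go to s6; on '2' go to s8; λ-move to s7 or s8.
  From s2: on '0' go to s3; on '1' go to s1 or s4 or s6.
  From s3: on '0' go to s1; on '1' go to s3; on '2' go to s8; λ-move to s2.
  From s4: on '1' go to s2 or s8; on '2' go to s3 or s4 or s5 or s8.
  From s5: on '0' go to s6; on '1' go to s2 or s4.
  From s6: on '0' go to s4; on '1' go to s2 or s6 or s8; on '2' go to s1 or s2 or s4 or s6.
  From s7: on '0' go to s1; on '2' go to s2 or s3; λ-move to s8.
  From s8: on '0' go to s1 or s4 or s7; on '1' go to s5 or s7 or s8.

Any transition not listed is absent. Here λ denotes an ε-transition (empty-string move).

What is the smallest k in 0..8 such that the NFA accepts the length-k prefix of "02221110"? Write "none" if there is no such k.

5

Start: ε-closure({s1}) = {s1, s7, s8}.
Read '0': s1→{s5}, s7→{s1}, s8→{s1, s4, s7}; union {s1, s4, s5, s7}; ε-closure = {s1, s4, s5, s7, s8}.
Read '2': s1→{s8}, s4→{s3, s4, s5, s8}, s5→∅, s7→{s2, s3}, s8→∅; now {s2, s3, s4, s5, s8}.
Read '2': s2→∅, s3→{s8}, s4→{s3, s4, s5, s8}, s5→∅, s8→∅; union {s3, s4, s5, s8}; ε-closure = {s2, s3, s4, s5, s8}.
Read '2': s2→∅, s3→{s8}, s4→{s3, s4, s5, s8}, s5→∅, s8→∅; union {s3, s4, s5, s8}; ε-closure = {s2, s3, s4, s5, s8}.
Read '1': s2→{s1, s4, s6}, s3→{s3}, s4→{s2, s8}, s5→{s2, s4}, s8→{s5, s7, s8}; now {s1, s2, s3, s4, s5, s6, s7, s8}.
None of the earlier sets intersect F, but {s1, s2, s3, s4, s5, s6, s7, s8} does.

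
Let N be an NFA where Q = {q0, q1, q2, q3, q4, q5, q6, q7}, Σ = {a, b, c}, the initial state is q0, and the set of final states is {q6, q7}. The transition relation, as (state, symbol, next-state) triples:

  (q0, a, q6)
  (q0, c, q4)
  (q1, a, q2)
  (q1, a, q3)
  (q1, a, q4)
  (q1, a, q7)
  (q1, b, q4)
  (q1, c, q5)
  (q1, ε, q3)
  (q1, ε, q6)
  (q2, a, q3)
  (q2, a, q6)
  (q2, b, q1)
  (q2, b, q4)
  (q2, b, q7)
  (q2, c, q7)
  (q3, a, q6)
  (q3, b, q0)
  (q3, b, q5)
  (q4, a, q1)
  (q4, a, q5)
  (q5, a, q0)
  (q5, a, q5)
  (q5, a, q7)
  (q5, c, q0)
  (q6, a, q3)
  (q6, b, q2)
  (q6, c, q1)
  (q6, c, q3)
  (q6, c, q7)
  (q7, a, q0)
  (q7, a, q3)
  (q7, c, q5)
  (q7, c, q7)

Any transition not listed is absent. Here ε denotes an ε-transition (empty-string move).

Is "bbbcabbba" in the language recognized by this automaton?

No

Start in {q0}.
Read 'b': q0→∅; now ∅.
The set is empty and remains empty for the remaining 8 symbols.
The final set ∅ contains no accepting state.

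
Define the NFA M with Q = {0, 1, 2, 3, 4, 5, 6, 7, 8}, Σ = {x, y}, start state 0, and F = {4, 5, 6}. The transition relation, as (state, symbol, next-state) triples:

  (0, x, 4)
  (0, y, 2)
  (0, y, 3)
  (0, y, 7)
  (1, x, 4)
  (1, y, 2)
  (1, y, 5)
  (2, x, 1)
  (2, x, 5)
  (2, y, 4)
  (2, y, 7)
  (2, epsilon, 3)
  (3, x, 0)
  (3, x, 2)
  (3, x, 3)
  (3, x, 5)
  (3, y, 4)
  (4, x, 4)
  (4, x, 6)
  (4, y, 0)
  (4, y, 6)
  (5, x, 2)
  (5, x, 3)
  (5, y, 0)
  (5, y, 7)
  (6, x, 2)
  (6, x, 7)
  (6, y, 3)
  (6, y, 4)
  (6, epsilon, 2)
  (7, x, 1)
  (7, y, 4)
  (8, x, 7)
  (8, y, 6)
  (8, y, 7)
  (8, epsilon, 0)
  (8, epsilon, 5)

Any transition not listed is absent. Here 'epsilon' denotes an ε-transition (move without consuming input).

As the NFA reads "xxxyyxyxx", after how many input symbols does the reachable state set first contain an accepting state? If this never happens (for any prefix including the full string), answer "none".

Start in {0}.
Read 'x': {0} → {4}.
None of the earlier sets intersect F, but {4} does.

1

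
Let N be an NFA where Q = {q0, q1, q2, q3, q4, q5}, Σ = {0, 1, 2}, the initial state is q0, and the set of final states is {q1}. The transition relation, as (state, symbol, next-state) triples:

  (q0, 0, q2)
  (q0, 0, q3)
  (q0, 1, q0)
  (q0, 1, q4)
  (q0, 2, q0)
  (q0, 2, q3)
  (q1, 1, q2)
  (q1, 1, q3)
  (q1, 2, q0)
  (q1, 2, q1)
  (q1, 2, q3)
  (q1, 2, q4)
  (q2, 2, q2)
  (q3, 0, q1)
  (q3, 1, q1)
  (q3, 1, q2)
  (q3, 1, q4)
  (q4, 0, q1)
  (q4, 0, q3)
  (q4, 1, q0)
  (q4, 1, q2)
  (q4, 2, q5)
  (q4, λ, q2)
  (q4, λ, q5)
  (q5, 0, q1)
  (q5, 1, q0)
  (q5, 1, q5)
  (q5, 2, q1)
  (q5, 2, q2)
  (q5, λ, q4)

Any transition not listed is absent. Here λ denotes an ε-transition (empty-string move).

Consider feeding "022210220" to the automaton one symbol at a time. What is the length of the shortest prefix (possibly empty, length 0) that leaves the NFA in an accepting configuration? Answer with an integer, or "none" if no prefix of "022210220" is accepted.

none

Start in {q0}.
Read '0': q0→{q2, q3}; now {q2, q3}.
Read '2': q2→{q2}, q3→∅; now {q2}.
Read '2': q2→{q2}; now {q2}.
Read '2': q2→{q2}; now {q2}.
Read '1': q2→∅; now ∅.
The set is empty and remains empty for the remaining 4 symbols.
No reachable set along the way intersects F.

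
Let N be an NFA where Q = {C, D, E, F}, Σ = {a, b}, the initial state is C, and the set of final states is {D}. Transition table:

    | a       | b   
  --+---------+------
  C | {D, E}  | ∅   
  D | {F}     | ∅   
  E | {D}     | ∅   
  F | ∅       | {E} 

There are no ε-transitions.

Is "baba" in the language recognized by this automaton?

No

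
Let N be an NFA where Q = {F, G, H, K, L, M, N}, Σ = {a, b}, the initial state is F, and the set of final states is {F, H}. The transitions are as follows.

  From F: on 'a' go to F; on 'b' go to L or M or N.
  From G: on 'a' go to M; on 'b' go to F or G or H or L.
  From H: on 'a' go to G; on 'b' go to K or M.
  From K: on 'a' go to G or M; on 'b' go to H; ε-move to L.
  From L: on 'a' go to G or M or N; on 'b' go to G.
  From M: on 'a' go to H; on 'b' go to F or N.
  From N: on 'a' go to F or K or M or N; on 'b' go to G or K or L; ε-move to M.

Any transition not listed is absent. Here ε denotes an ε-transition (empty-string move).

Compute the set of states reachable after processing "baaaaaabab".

Start in {F}.
Read 'b': {F} → {L, M, N}.
Read 'a': {L, M, N} → {F, G, H, K, L, M, N}.
Read 'a': {F, G, H, K, L, M, N} → {F, G, H, K, L, M, N}.
Read 'a': {F, G, H, K, L, M, N} → {F, G, H, K, L, M, N}.
Read 'a': {F, G, H, K, L, M, N} → {F, G, H, K, L, M, N}.
Read 'a': {F, G, H, K, L, M, N} → {F, G, H, K, L, M, N}.
Read 'a': {F, G, H, K, L, M, N} → {F, G, H, K, L, M, N}.
Read 'b': {F, G, H, K, L, M, N} → {F, G, H, K, L, M, N}.
Read 'a': {F, G, H, K, L, M, N} → {F, G, H, K, L, M, N}.
Read 'b': {F, G, H, K, L, M, N} → {F, G, H, K, L, M, N}.

{F, G, H, K, L, M, N}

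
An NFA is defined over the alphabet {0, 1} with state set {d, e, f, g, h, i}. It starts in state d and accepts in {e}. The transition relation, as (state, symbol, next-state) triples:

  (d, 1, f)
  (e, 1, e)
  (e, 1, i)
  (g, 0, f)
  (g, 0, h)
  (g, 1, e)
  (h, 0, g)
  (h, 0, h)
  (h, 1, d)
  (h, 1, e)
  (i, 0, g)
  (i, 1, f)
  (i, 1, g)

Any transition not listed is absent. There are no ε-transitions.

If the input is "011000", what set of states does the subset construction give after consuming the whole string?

Start in {d}.
Read '0': {d} → ∅.
The set is empty and remains empty for the remaining 5 symbols.

∅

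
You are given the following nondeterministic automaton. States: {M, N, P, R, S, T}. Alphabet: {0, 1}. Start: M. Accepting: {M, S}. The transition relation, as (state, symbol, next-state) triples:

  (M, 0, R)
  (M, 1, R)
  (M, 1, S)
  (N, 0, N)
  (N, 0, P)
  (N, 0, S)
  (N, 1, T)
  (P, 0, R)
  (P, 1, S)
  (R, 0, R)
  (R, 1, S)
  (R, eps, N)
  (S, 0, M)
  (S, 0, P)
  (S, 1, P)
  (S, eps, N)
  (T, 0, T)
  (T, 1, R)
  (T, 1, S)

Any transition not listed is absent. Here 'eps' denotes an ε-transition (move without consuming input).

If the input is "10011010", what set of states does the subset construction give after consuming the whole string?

Start in {M}.
Read '1': {M} → {N, R, S}.
Read '0': {N, R, S} → {M, N, P, R, S}.
Read '0': {M, N, P, R, S} → {M, N, P, R, S}.
Read '1': {M, N, P, R, S} → {N, P, R, S, T}.
Read '1': {N, P, R, S, T} → {N, P, R, S, T}.
Read '0': {N, P, R, S, T} → {M, N, P, R, S, T}.
Read '1': {M, N, P, R, S, T} → {N, P, R, S, T}.
Read '0': {N, P, R, S, T} → {M, N, P, R, S, T}.

{M, N, P, R, S, T}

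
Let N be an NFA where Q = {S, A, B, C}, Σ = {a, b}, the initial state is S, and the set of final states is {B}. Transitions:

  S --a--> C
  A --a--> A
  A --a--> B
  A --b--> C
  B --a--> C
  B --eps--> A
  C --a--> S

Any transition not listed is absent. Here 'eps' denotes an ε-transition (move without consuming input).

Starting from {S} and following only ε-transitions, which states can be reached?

{S}

Begin with {S}.
No ε-moves leave this set, so the closure equals the set itself.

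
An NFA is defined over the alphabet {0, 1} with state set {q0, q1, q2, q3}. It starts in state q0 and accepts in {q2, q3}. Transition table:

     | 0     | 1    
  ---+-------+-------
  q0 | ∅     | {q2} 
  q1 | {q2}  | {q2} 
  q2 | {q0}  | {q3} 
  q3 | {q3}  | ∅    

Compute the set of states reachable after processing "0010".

Start in {q0}.
Read '0': q0→∅; now ∅.
The set is empty and remains empty for the remaining 3 symbols.

∅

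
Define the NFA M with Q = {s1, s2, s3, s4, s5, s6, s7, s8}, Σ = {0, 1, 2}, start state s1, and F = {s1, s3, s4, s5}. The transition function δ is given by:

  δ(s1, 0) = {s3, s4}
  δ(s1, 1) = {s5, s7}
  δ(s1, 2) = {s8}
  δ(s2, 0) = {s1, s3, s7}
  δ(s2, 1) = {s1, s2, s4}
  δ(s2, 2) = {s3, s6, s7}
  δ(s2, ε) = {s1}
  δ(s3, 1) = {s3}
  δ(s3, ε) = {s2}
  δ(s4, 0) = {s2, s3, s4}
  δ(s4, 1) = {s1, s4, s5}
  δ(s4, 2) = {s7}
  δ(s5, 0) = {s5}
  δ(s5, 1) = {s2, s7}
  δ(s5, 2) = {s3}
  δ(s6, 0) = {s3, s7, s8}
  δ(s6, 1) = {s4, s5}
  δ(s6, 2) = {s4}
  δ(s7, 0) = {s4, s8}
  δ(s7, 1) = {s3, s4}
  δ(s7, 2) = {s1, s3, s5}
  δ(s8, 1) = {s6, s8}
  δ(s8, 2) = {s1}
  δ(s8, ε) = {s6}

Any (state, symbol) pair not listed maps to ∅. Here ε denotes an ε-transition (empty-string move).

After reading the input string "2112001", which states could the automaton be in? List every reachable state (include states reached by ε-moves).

Start in {s1}.
Read '2': s1→{s8}; union {s8}; ε-closure = {s6, s8}.
Read '1': s6→{s4, s5}, s8→{s6, s8}; now {s4, s5, s6, s8}.
Read '1': s4→{s1, s4, s5}, s5→{s2, s7}, s6→{s4, s5}, s8→{s6, s8}; now {s1, s2, s4, s5, s6, s7, s8}.
Read '2': s1→{s8}, s2→{s3, s6, s7}, s4→{s7}, s5→{s3}, s6→{s4}, s7→{s1, s3, s5}, s8→{s1}; union {s1, s3, s4, s5, s6, s7, s8}; ε-closure = {s1, s2, s3, s4, s5, s6, s7, s8}.
Read '0': s1→{s3, s4}, s2→{s1, s3, s7}, s3→∅, s4→{s2, s3, s4}, s5→{s5}, s6→{s3, s7, s8}, s7→{s4, s8}, s8→∅; union {s1, s2, s3, s4, s5, s7, s8}; ε-closure = {s1, s2, s3, s4, s5, s6, s7, s8}.
Read '0': s1→{s3, s4}, s2→{s1, s3, s7}, s3→∅, s4→{s2, s3, s4}, s5→{s5}, s6→{s3, s7, s8}, s7→{s4, s8}, s8→∅; union {s1, s2, s3, s4, s5, s7, s8}; ε-closure = {s1, s2, s3, s4, s5, s6, s7, s8}.
Read '1': s1→{s5, s7}, s2→{s1, s2, s4}, s3→{s3}, s4→{s1, s4, s5}, s5→{s2, s7}, s6→{s4, s5}, s7→{s3, s4}, s8→{s6, s8}; now {s1, s2, s3, s4, s5, s6, s7, s8}.

{s1, s2, s3, s4, s5, s6, s7, s8}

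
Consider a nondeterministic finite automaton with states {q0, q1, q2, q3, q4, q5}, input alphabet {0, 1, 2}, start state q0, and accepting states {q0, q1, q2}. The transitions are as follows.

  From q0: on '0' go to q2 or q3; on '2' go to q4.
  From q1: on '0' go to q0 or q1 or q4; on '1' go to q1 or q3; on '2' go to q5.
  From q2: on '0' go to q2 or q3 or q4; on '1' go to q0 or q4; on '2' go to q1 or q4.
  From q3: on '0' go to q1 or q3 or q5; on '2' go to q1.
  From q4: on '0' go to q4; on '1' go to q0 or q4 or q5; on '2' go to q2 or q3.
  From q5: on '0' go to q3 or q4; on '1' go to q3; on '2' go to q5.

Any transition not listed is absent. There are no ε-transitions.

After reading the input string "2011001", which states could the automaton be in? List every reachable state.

{q0, q1, q3, q4, q5}

Start in {q0}.
Read '2': q0→{q4}; now {q4}.
Read '0': q4→{q4}; now {q4}.
Read '1': q4→{q0, q4, q5}; now {q0, q4, q5}.
Read '1': q0→∅, q4→{q0, q4, q5}, q5→{q3}; now {q0, q3, q4, q5}.
Read '0': q0→{q2, q3}, q3→{q1, q3, q5}, q4→{q4}, q5→{q3, q4}; now {q1, q2, q3, q4, q5}.
Read '0': q1→{q0, q1, q4}, q2→{q2, q3, q4}, q3→{q1, q3, q5}, q4→{q4}, q5→{q3, q4}; now {q0, q1, q2, q3, q4, q5}.
Read '1': q0→∅, q1→{q1, q3}, q2→{q0, q4}, q3→∅, q4→{q0, q4, q5}, q5→{q3}; now {q0, q1, q3, q4, q5}.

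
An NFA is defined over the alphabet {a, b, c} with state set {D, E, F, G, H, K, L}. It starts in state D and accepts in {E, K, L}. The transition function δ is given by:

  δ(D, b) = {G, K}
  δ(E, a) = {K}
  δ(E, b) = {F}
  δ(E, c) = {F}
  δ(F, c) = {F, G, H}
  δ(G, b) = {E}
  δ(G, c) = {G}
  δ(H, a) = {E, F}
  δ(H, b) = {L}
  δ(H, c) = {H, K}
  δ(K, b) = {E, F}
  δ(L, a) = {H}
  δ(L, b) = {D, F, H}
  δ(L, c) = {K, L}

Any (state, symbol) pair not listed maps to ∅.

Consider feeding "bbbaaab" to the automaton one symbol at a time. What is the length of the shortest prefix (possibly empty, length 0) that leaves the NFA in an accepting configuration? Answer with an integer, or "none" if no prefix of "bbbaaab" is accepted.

1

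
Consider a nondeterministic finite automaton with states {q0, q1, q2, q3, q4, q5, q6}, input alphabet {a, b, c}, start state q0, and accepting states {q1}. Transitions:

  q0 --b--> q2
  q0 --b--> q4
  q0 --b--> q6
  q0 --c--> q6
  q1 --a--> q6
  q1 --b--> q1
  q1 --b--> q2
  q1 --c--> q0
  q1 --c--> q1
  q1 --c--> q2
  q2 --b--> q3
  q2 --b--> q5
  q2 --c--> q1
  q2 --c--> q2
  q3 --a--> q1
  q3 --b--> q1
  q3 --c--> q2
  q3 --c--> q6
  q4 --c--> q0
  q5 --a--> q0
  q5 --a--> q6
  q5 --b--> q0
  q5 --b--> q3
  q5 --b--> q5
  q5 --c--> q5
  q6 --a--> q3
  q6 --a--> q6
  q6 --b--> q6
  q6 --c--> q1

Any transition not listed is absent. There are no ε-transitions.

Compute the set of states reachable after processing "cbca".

{q6}

Start in {q0}.
Read 'c': q0→{q6}; now {q6}.
Read 'b': q6→{q6}; now {q6}.
Read 'c': q6→{q1}; now {q1}.
Read 'a': q1→{q6}; now {q6}.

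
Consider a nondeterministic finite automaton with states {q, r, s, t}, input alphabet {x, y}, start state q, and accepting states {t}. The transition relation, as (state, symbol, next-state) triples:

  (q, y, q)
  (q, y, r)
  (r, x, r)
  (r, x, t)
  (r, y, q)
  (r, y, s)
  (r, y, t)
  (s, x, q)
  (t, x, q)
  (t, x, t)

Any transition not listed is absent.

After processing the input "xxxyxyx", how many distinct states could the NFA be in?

0

Start in {q}.
Read 'x': q→∅; now ∅.
The set is empty and remains empty for the remaining 6 symbols.
That set has 0 states.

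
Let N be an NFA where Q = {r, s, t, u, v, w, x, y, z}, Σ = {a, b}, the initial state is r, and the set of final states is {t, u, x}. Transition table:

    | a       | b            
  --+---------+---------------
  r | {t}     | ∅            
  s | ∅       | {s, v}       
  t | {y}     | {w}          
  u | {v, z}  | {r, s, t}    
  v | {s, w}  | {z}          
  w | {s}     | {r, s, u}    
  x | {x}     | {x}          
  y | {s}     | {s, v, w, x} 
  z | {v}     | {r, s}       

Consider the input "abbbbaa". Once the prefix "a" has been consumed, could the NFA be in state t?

Yes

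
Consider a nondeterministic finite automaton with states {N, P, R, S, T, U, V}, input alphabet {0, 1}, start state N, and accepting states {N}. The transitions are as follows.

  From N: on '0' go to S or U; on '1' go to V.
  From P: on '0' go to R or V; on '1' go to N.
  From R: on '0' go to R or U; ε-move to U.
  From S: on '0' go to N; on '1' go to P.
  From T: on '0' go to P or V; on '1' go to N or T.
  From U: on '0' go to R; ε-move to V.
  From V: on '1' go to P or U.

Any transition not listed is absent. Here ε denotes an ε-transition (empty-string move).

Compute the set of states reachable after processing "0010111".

Start in {N}.
Read '0': {N} → {S, U, V}.
Read '0': {S, U, V} → {N, R, U, V}.
Read '1': {N, R, U, V} → {P, U, V}.
Read '0': {P, U, V} → {R, U, V}.
Read '1': {R, U, V} → {P, U, V}.
Read '1': {P, U, V} → {N, P, U, V}.
Read '1': {N, P, U, V} → {N, P, U, V}.

{N, P, U, V}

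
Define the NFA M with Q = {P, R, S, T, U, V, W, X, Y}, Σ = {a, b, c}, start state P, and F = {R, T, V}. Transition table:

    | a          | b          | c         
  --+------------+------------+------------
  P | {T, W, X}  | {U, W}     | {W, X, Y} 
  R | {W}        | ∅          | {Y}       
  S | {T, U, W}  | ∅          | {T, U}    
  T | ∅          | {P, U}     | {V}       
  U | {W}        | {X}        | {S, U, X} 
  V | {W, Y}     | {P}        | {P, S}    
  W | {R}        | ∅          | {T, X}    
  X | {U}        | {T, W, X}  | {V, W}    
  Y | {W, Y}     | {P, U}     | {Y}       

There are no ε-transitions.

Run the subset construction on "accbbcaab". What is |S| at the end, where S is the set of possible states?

2

Start in {P}.
Read 'a': P→{T, W, X}; now {T, W, X}.
Read 'c': T→{V}, W→{T, X}, X→{V, W}; now {T, V, W, X}.
Read 'c': T→{V}, V→{P, S}, W→{T, X}, X→{V, W}; now {P, S, T, V, W, X}.
Read 'b': P→{U, W}, S→∅, T→{P, U}, V→{P}, W→∅, X→{T, W, X}; now {P, T, U, W, X}.
Read 'b': P→{U, W}, T→{P, U}, U→{X}, W→∅, X→{T, W, X}; now {P, T, U, W, X}.
Read 'c': P→{W, X, Y}, T→{V}, U→{S, U, X}, W→{T, X}, X→{V, W}; now {S, T, U, V, W, X, Y}.
Read 'a': S→{T, U, W}, T→∅, U→{W}, V→{W, Y}, W→{R}, X→{U}, Y→{W, Y}; now {R, T, U, W, Y}.
Read 'a': R→{W}, T→∅, U→{W}, W→{R}, Y→{W, Y}; now {R, W, Y}.
Read 'b': R→∅, W→∅, Y→{P, U}; now {P, U}.
That set has 2 states.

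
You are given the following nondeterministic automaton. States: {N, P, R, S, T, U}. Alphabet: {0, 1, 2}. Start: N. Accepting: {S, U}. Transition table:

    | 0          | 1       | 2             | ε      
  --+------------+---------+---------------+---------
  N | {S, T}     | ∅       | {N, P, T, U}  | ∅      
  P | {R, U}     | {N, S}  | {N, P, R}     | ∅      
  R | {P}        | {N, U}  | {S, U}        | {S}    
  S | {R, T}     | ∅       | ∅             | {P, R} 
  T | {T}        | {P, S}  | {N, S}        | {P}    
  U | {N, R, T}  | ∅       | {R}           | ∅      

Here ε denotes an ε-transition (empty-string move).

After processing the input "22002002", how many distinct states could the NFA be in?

6

Start in {N}.
Read '2': {N} → {N, P, T, U}.
Read '2': {N, P, T, U} → {N, P, R, S, T, U}.
Read '0': {N, P, R, S, T, U} → {N, P, R, S, T, U}.
Read '0': {N, P, R, S, T, U} → {N, P, R, S, T, U}.
Read '2': {N, P, R, S, T, U} → {N, P, R, S, T, U}.
Read '0': {N, P, R, S, T, U} → {N, P, R, S, T, U}.
Read '0': {N, P, R, S, T, U} → {N, P, R, S, T, U}.
Read '2': {N, P, R, S, T, U} → {N, P, R, S, T, U}.
That set has 6 states.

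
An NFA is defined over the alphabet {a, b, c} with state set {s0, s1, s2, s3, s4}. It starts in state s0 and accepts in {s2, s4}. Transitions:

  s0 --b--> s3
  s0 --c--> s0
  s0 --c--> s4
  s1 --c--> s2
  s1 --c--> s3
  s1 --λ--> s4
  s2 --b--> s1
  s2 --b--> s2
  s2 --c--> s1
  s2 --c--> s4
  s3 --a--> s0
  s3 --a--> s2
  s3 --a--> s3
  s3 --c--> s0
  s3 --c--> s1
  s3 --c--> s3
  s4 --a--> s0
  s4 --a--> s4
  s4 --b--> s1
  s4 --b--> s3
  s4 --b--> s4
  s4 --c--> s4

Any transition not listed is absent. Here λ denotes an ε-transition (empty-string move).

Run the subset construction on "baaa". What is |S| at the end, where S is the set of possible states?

3

Start in {s0}.
Read 'b': s0→{s3}; now {s3}.
Read 'a': s3→{s0, s2, s3}; now {s0, s2, s3}.
Read 'a': s0→∅, s2→∅, s3→{s0, s2, s3}; now {s0, s2, s3}.
Read 'a': s0→∅, s2→∅, s3→{s0, s2, s3}; now {s0, s2, s3}.
That set has 3 states.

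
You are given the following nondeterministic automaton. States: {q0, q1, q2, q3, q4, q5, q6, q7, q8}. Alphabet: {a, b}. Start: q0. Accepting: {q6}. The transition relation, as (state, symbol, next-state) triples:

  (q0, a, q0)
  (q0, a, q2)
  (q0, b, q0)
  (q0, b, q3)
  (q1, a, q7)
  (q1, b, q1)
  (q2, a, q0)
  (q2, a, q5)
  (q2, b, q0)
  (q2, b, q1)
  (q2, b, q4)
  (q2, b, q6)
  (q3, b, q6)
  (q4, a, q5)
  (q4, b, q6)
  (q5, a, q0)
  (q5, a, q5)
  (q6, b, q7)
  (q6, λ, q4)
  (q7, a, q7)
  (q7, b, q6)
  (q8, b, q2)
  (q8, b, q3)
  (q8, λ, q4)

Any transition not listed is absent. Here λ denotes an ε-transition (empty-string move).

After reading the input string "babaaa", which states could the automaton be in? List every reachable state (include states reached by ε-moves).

Start in {q0}.
Read 'b': q0→{q0, q3}; now {q0, q3}.
Read 'a': q0→{q0, q2}, q3→∅; now {q0, q2}.
Read 'b': q0→{q0, q3}, q2→{q0, q1, q4, q6}; now {q0, q1, q3, q4, q6}.
Read 'a': q0→{q0, q2}, q1→{q7}, q3→∅, q4→{q5}, q6→∅; now {q0, q2, q5, q7}.
Read 'a': q0→{q0, q2}, q2→{q0, q5}, q5→{q0, q5}, q7→{q7}; now {q0, q2, q5, q7}.
Read 'a': q0→{q0, q2}, q2→{q0, q5}, q5→{q0, q5}, q7→{q7}; now {q0, q2, q5, q7}.

{q0, q2, q5, q7}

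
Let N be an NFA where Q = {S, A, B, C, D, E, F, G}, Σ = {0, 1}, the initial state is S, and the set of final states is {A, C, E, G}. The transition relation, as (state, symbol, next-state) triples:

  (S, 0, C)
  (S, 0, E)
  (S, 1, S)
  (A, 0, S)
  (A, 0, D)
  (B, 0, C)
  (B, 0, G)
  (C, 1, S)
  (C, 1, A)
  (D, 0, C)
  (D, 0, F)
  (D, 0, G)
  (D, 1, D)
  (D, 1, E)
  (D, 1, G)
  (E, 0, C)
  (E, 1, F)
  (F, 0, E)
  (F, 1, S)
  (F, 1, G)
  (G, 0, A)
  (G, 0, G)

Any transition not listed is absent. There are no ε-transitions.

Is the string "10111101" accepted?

Yes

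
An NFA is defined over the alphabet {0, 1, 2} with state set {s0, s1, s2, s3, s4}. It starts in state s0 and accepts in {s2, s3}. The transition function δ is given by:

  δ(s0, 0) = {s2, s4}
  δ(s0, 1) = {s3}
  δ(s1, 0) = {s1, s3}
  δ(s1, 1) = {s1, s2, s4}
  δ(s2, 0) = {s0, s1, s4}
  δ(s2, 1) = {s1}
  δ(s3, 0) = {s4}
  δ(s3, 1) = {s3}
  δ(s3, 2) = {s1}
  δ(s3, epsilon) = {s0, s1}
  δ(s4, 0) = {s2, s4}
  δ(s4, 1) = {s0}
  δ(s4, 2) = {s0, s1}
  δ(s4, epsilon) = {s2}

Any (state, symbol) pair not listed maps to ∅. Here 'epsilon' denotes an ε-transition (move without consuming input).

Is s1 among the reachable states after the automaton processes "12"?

Yes

Start in {s0}.
Read '1': {s0} → {s0, s1, s3}.
Read '2': {s0, s1, s3} → {s1}.
State s1 is in {s1}.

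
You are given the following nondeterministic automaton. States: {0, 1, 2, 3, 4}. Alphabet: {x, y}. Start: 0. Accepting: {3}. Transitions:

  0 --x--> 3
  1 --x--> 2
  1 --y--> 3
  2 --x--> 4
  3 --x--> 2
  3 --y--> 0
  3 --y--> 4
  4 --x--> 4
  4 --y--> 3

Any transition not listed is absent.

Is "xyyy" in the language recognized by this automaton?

Start in {0}.
Read 'x': {0} → {3}.
Read 'y': {3} → {0, 4}.
Read 'y': {0, 4} → {3}.
Read 'y': {3} → {0, 4}.
The final set {0, 4} contains no accepting state.

No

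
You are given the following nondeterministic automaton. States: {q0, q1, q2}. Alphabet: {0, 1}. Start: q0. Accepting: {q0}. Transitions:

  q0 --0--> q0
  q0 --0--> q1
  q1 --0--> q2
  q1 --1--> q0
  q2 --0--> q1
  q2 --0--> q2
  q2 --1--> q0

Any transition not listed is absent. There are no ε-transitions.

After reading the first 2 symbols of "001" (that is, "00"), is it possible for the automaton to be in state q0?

Start in {q0}.
Read '0': q0→{q0, q1}; now {q0, q1}.
Read '0': q0→{q0, q1}, q1→{q2}; now {q0, q1, q2}.
State q0 is in {q0, q1, q2}.

Yes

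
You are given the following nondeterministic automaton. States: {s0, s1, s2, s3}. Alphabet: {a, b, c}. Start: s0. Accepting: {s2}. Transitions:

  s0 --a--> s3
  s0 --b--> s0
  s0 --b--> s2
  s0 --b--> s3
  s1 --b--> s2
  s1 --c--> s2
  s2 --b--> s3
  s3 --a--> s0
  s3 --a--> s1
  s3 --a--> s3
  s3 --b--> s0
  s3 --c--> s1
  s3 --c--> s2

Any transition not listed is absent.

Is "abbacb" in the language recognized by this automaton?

Yes

Start in {s0}.
Read 'a': s0→{s3}; now {s3}.
Read 'b': s3→{s0}; now {s0}.
Read 'b': s0→{s0, s2, s3}; now {s0, s2, s3}.
Read 'a': s0→{s3}, s2→∅, s3→{s0, s1, s3}; now {s0, s1, s3}.
Read 'c': s0→∅, s1→{s2}, s3→{s1, s2}; now {s1, s2}.
Read 'b': s1→{s2}, s2→{s3}; now {s2, s3}.
The final set {s2, s3} contains the accepting state s2.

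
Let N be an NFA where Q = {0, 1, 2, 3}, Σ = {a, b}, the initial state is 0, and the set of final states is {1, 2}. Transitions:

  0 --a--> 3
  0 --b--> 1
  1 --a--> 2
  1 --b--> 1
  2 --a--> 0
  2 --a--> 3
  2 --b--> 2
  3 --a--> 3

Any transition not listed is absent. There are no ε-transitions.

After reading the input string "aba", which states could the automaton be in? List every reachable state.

∅

Start in {0}.
Read 'a': 0→{3}; now {3}.
Read 'b': 3→∅; now ∅.
The set is empty and remains empty for the remaining 1 symbol.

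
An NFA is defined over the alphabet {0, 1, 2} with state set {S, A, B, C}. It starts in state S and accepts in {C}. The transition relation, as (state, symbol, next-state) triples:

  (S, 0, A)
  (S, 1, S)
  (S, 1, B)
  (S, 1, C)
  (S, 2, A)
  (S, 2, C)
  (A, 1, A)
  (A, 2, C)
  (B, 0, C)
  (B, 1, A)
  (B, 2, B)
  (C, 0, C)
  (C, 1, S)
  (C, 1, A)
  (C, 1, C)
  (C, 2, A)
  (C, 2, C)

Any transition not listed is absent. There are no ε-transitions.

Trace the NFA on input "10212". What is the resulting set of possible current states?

Start in {S}.
Read '1': S→{S, B, C}; now {S, B, C}.
Read '0': S→{A}, B→{C}, C→{C}; now {A, C}.
Read '2': A→{C}, C→{A, C}; now {A, C}.
Read '1': A→{A}, C→{S, A, C}; now {S, A, C}.
Read '2': S→{A, C}, A→{C}, C→{A, C}; now {A, C}.

{A, C}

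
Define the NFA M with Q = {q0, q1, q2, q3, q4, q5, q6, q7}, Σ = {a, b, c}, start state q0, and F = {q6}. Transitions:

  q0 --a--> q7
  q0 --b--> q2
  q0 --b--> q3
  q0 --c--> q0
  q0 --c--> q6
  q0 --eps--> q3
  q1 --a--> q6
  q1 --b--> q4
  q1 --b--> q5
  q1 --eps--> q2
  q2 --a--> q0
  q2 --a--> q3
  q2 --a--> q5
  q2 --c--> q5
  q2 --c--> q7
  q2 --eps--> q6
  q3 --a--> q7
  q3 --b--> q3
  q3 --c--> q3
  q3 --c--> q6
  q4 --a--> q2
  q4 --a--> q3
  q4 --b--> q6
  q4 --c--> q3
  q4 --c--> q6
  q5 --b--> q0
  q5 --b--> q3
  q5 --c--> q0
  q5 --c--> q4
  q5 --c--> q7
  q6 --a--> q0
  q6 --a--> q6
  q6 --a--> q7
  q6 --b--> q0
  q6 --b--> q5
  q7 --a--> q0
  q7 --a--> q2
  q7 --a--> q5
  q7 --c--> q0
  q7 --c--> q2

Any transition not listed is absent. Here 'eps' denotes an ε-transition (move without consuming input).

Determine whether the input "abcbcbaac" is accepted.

No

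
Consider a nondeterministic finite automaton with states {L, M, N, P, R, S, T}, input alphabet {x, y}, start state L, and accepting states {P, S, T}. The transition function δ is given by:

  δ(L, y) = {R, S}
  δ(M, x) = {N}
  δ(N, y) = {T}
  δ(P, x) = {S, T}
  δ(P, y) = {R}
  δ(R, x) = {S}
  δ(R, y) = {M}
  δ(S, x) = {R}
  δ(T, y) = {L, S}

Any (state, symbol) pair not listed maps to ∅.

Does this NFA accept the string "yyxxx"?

Start in {L}.
Read 'y': L→{R, S}; now {R, S}.
Read 'y': R→{M}, S→∅; now {M}.
Read 'x': M→{N}; now {N}.
Read 'x': N→∅; now ∅.
The set is empty and remains empty for the remaining 1 symbol.
The final set ∅ contains no accepting state.

No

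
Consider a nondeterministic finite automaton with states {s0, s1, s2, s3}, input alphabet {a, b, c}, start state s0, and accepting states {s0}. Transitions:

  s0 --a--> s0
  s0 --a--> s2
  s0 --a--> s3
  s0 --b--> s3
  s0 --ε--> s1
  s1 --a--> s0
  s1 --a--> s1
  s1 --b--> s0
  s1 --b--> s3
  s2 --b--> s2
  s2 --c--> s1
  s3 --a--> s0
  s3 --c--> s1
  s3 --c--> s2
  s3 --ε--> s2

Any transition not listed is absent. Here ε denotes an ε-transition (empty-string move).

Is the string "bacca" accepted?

Yes

Start: ε-closure({s0}) = {s0, s1}.
Read 'b': {s0, s1} → {s0, s1, s2, s3}.
Read 'a': {s0, s1, s2, s3} → {s0, s1, s2, s3}.
Read 'c': {s0, s1, s2, s3} → {s1, s2}.
Read 'c': {s1, s2} → {s1}.
Read 'a': {s1} → {s0, s1}.
The final set {s0, s1} contains the accepting state s0.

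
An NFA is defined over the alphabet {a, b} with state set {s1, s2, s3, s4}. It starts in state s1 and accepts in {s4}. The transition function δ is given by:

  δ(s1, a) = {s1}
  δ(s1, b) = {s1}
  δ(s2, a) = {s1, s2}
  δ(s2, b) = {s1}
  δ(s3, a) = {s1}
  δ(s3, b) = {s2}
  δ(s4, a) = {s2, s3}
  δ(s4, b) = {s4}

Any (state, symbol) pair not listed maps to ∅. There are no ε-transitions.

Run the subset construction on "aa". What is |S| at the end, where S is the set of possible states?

1

Start in {s1}.
Read 'a': s1→{s1}; now {s1}.
Read 'a': s1→{s1}; now {s1}.
That set has 1 state.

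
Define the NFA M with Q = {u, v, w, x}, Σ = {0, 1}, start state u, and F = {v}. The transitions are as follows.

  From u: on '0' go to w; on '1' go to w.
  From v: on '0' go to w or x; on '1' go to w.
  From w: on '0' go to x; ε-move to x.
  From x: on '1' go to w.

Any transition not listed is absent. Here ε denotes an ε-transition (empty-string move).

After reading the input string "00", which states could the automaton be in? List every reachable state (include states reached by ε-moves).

{x}

Start in {u}.
Read '0': u→{w}; union {w}; ε-closure = {w, x}.
Read '0': w→{x}, x→∅; now {x}.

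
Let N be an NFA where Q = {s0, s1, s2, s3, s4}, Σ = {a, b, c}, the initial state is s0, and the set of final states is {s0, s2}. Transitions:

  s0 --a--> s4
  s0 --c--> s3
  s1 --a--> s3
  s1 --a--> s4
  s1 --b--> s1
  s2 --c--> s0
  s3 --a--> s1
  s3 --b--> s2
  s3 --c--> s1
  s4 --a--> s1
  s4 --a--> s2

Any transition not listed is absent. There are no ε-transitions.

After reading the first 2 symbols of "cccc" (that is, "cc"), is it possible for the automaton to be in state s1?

Yes

Start in {s0}.
Read 'c': s0→{s3}; now {s3}.
Read 'c': s3→{s1}; now {s1}.
State s1 is in {s1}.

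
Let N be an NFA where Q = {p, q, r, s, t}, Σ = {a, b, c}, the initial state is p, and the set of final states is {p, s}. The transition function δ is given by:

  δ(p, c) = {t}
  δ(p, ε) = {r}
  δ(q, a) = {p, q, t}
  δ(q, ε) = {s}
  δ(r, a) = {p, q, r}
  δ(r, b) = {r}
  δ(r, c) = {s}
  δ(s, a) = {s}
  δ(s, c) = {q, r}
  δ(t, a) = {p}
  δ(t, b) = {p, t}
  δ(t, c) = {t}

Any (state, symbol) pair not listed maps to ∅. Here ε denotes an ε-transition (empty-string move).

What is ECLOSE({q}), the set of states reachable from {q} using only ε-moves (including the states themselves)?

{q, s}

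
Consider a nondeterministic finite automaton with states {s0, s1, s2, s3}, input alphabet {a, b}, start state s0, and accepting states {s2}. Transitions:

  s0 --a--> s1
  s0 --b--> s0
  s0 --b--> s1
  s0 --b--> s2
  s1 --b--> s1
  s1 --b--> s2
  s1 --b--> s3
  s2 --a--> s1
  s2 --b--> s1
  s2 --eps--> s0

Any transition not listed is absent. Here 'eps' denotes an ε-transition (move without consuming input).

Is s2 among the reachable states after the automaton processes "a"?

Start in {s0}.
Read 'a': s0→{s1}; now {s1}.
State s2 is not in {s1}.

No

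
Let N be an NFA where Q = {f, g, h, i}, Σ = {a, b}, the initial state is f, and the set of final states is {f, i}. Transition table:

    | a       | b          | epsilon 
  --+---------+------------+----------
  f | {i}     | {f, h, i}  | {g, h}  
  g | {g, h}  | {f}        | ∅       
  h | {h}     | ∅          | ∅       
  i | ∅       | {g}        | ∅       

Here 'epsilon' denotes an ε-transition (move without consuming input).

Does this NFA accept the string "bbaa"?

No

Start: ε-closure({f}) = {f, g, h}.
Read 'b': f→{f, h, i}, g→{f}, h→∅; union {f, h, i}; ε-closure = {f, g, h, i}.
Read 'b': f→{f, h, i}, g→{f}, h→∅, i→{g}; now {f, g, h, i}.
Read 'a': f→{i}, g→{g, h}, h→{h}, i→∅; now {g, h, i}.
Read 'a': g→{g, h}, h→{h}, i→∅; now {g, h}.
The final set {g, h} contains no accepting state.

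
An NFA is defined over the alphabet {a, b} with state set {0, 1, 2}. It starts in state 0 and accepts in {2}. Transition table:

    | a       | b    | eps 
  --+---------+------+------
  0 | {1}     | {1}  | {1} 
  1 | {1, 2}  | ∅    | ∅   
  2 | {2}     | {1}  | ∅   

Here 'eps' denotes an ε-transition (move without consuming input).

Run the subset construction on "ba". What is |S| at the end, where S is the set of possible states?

Start: ε-closure({0}) = {0, 1}.
Read 'b': {0, 1} → {1}.
Read 'a': {1} → {1, 2}.
That set has 2 states.

2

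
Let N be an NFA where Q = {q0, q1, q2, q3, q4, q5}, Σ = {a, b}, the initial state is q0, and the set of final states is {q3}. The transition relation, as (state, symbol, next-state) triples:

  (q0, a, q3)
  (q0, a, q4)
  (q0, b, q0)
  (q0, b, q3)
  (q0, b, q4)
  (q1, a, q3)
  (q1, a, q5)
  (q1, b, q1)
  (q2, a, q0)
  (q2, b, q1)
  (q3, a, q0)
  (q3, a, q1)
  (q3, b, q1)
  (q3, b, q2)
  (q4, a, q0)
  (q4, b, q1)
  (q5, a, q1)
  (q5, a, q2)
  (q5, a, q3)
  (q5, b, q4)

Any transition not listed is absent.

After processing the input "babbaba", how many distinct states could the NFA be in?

Start in {q0}.
Read 'b': q0→{q0, q3, q4}; now {q0, q3, q4}.
Read 'a': q0→{q3, q4}, q3→{q0, q1}, q4→{q0}; now {q0, q1, q3, q4}.
Read 'b': q0→{q0, q3, q4}, q1→{q1}, q3→{q1, q2}, q4→{q1}; now {q0, q1, q2, q3, q4}.
Read 'b': q0→{q0, q3, q4}, q1→{q1}, q2→{q1}, q3→{q1, q2}, q4→{q1}; now {q0, q1, q2, q3, q4}.
Read 'a': q0→{q3, q4}, q1→{q3, q5}, q2→{q0}, q3→{q0, q1}, q4→{q0}; now {q0, q1, q3, q4, q5}.
Read 'b': q0→{q0, q3, q4}, q1→{q1}, q3→{q1, q2}, q4→{q1}, q5→{q4}; now {q0, q1, q2, q3, q4}.
Read 'a': q0→{q3, q4}, q1→{q3, q5}, q2→{q0}, q3→{q0, q1}, q4→{q0}; now {q0, q1, q3, q4, q5}.
That set has 5 states.

5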